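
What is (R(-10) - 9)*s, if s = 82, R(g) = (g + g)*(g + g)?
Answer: 32062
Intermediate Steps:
R(g) = 4*g² (R(g) = (2*g)*(2*g) = 4*g²)
(R(-10) - 9)*s = (4*(-10)² - 9)*82 = (4*100 - 9)*82 = (400 - 9)*82 = 391*82 = 32062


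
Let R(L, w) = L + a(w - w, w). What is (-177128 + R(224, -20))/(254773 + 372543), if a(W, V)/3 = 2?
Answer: -88449/313658 ≈ -0.28199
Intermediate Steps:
a(W, V) = 6 (a(W, V) = 3*2 = 6)
R(L, w) = 6 + L (R(L, w) = L + 6 = 6 + L)
(-177128 + R(224, -20))/(254773 + 372543) = (-177128 + (6 + 224))/(254773 + 372543) = (-177128 + 230)/627316 = -176898*1/627316 = -88449/313658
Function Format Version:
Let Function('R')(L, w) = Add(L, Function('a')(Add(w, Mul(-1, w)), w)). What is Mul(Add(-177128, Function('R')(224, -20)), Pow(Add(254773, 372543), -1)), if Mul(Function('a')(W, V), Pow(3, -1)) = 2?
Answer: Rational(-88449, 313658) ≈ -0.28199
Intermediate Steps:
Function('a')(W, V) = 6 (Function('a')(W, V) = Mul(3, 2) = 6)
Function('R')(L, w) = Add(6, L) (Function('R')(L, w) = Add(L, 6) = Add(6, L))
Mul(Add(-177128, Function('R')(224, -20)), Pow(Add(254773, 372543), -1)) = Mul(Add(-177128, Add(6, 224)), Pow(Add(254773, 372543), -1)) = Mul(Add(-177128, 230), Pow(627316, -1)) = Mul(-176898, Rational(1, 627316)) = Rational(-88449, 313658)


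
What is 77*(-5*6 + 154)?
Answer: 9548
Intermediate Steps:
77*(-5*6 + 154) = 77*(-30 + 154) = 77*124 = 9548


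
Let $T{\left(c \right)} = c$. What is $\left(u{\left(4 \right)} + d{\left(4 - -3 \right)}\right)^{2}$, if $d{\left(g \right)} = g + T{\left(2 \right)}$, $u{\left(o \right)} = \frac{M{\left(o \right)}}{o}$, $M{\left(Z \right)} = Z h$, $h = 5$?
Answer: $196$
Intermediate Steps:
$M{\left(Z \right)} = 5 Z$ ($M{\left(Z \right)} = Z 5 = 5 Z$)
$u{\left(o \right)} = 5$ ($u{\left(o \right)} = \frac{5 o}{o} = 5$)
$d{\left(g \right)} = 2 + g$ ($d{\left(g \right)} = g + 2 = 2 + g$)
$\left(u{\left(4 \right)} + d{\left(4 - -3 \right)}\right)^{2} = \left(5 + \left(2 + \left(4 - -3\right)\right)\right)^{2} = \left(5 + \left(2 + \left(4 + 3\right)\right)\right)^{2} = \left(5 + \left(2 + 7\right)\right)^{2} = \left(5 + 9\right)^{2} = 14^{2} = 196$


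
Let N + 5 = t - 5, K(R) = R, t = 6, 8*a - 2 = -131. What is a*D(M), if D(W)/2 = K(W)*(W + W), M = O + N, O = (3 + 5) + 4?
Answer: -4128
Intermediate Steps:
a = -129/8 (a = ¼ + (⅛)*(-131) = ¼ - 131/8 = -129/8 ≈ -16.125)
O = 12 (O = 8 + 4 = 12)
N = -4 (N = -5 + (6 - 5) = -5 + 1 = -4)
M = 8 (M = 12 - 4 = 8)
D(W) = 4*W² (D(W) = 2*(W*(W + W)) = 2*(W*(2*W)) = 2*(2*W²) = 4*W²)
a*D(M) = -129*8²/2 = -129*64/2 = -129/8*256 = -4128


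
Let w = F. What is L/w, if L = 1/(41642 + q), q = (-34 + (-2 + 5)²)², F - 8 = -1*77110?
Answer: -1/3258870234 ≈ -3.0685e-10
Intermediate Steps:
F = -77102 (F = 8 - 1*77110 = 8 - 77110 = -77102)
w = -77102
q = 625 (q = (-34 + 3²)² = (-34 + 9)² = (-25)² = 625)
L = 1/42267 (L = 1/(41642 + 625) = 1/42267 ≈ 2.3659e-5)
L/w = (1/42267)/(-77102) = (1/42267)*(-1/77102) = -1/3258870234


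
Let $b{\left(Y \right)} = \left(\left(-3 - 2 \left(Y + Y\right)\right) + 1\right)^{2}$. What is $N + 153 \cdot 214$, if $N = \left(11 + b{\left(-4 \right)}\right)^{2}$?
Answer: $75591$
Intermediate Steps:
$b{\left(Y \right)} = \left(-2 - 4 Y\right)^{2}$ ($b{\left(Y \right)} = \left(\left(-3 - 2 \cdot 2 Y\right) + 1\right)^{2} = \left(\left(-3 - 4 Y\right) + 1\right)^{2} = \left(-2 - 4 Y\right)^{2}$)
$N = 42849$ ($N = \left(11 + 4 \left(1 + 2 \left(-4\right)\right)^{2}\right)^{2} = \left(11 + 4 \left(1 - 8\right)^{2}\right)^{2} = \left(11 + 4 \left(-7\right)^{2}\right)^{2} = \left(11 + 4 \cdot 49\right)^{2} = \left(11 + 196\right)^{2} = 207^{2} = 42849$)
$N + 153 \cdot 214 = 42849 + 153 \cdot 214 = 42849 + 32742 = 75591$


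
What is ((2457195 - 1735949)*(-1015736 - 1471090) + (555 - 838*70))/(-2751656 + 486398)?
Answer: 1793613363301/2265258 ≈ 7.9179e+5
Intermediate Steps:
((2457195 - 1735949)*(-1015736 - 1471090) + (555 - 838*70))/(-2751656 + 486398) = (721246*(-2486826) + (555 - 58660))/(-2265258) = (-1793613305196 - 58105)*(-1/2265258) = -1793613363301*(-1/2265258) = 1793613363301/2265258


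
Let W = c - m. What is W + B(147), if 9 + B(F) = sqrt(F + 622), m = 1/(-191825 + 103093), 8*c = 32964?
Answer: 364821619/88732 + sqrt(769) ≈ 4139.2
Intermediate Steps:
c = 8241/2 (c = (1/8)*32964 = 8241/2 ≈ 4120.5)
m = -1/88732 (m = 1/(-88732) = -1/88732 ≈ -1.1270e-5)
B(F) = -9 + sqrt(622 + F) (B(F) = -9 + sqrt(F + 622) = -9 + sqrt(622 + F))
W = 365620207/88732 (W = 8241/2 - 1*(-1/88732) = 8241/2 + 1/88732 = 365620207/88732 ≈ 4120.5)
W + B(147) = 365620207/88732 + (-9 + sqrt(622 + 147)) = 365620207/88732 + (-9 + sqrt(769)) = 364821619/88732 + sqrt(769)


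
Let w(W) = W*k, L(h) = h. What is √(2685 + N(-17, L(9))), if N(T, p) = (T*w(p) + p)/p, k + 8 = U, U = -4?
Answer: 17*√10 ≈ 53.759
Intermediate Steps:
k = -12 (k = -8 - 4 = -12)
w(W) = -12*W (w(W) = W*(-12) = -12*W)
N(T, p) = (p - 12*T*p)/p (N(T, p) = (T*(-12*p) + p)/p = (-12*T*p + p)/p = (p - 12*T*p)/p)
√(2685 + N(-17, L(9))) = √(2685 + (1 - 12*(-17))) = √(2685 + (1 + 204)) = √(2685 + 205) = √2890 = 17*√10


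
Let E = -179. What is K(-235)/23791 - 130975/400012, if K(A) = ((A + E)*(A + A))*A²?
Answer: 4298398032139775/9516685492 ≈ 4.5167e+5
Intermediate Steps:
K(A) = 2*A³*(-179 + A) (K(A) = ((A - 179)*(A + A))*A² = ((-179 + A)*(2*A))*A² = (2*A*(-179 + A))*A² = 2*A³*(-179 + A))
K(-235)/23791 - 130975/400012 = (2*(-235)³*(-179 - 235))/23791 - 130975/400012 = (2*(-12977875)*(-414))*(1/23791) - 130975*1/400012 = 10745680500*(1/23791) - 130975/400012 = 10745680500/23791 - 130975/400012 = 4298398032139775/9516685492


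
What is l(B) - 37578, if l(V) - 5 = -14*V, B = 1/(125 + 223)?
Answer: -6537709/174 ≈ -37573.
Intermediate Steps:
B = 1/348 ≈ 0.0028736
l(V) = 5 - 14*V
l(B) - 37578 = (5 - 14*1/348) - 37578 = (5 - 7/174) - 37578 = 863/174 - 37578 = -6537709/174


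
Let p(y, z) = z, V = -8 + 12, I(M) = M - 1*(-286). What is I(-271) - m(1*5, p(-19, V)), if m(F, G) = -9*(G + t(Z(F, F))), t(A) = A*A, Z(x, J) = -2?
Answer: 87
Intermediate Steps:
t(A) = A²
I(M) = 286 + M (I(M) = M + 286 = 286 + M)
V = 4
m(F, G) = -36 - 9*G (m(F, G) = -9*(G + (-2)²) = -9*(G + 4) = -9*(4 + G) = -36 - 9*G)
I(-271) - m(1*5, p(-19, V)) = (286 - 271) - (-36 - 9*4) = 15 - (-36 - 36) = 15 - 1*(-72) = 15 + 72 = 87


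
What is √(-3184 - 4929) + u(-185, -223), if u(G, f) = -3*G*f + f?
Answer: -123988 + I*√8113 ≈ -1.2399e+5 + 90.072*I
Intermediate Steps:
u(G, f) = f - 3*G*f (u(G, f) = -3*G*f + f = f - 3*G*f)
√(-3184 - 4929) + u(-185, -223) = √(-3184 - 4929) - 223*(1 - 3*(-185)) = √(-8113) - 223*(1 + 555) = I*√8113 - 223*556 = I*√8113 - 123988 = -123988 + I*√8113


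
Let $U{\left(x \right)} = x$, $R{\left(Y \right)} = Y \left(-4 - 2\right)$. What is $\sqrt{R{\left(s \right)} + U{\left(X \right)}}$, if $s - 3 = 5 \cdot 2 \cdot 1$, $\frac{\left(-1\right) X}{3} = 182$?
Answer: $4 i \sqrt{39} \approx 24.98 i$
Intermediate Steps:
$X = -546$ ($X = \left(-3\right) 182 = -546$)
$s = 13$ ($s = 3 + 5 \cdot 2 \cdot 1 = 3 + 10 \cdot 1 = 3 + 10 = 13$)
$R{\left(Y \right)} = - 6 Y$ ($R{\left(Y \right)} = Y \left(-6\right) = - 6 Y$)
$\sqrt{R{\left(s \right)} + U{\left(X \right)}} = \sqrt{\left(-6\right) 13 - 546} = \sqrt{-78 - 546} = \sqrt{-624} = 4 i \sqrt{39}$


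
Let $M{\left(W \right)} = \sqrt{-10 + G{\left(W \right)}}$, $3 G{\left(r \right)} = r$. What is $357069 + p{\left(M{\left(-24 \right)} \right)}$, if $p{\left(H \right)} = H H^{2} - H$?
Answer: $357069 - 57 i \sqrt{2} \approx 3.5707 \cdot 10^{5} - 80.61 i$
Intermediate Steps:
$G{\left(r \right)} = \frac{r}{3}$
$M{\left(W \right)} = \sqrt{-10 + \frac{W}{3}}$
$p{\left(H \right)} = H^{3} - H$
$357069 + p{\left(M{\left(-24 \right)} \right)} = 357069 - \left(- \frac{\left(-90 + 3 \left(-24\right)\right)^{\frac{3}{2}}}{27} + \frac{\sqrt{-90 + 3 \left(-24\right)}}{3}\right) = 357069 - \left(- \frac{\left(-90 - 72\right)^{\frac{3}{2}}}{27} + \frac{\sqrt{-90 - 72}}{3}\right) = 357069 - \left(- \left(-54\right) i \sqrt{2} + 3 i \sqrt{2}\right) = 357069 - \left(- \left(-54\right) i \sqrt{2} + \frac{1}{3} \cdot 9 i \sqrt{2}\right) = 357069 + \left(\left(3 i \sqrt{2}\right)^{3} - 3 i \sqrt{2}\right) = 357069 - 57 i \sqrt{2}$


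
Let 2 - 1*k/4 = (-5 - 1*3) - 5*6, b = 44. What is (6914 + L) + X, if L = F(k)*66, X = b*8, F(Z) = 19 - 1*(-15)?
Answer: 9510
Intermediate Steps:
k = 160 (k = 8 - 4*((-5 - 1*3) - 5*6) = 8 - 4*((-5 - 3) - 30) = 8 - 4*(-8 - 30) = 8 - 4*(-38) = 8 + 152 = 160)
F(Z) = 34 (F(Z) = 19 + 15 = 34)
X = 352 (X = 44*8 = 352)
L = 2244 (L = 34*66 = 2244)
(6914 + L) + X = (6914 + 2244) + 352 = 9158 + 352 = 9510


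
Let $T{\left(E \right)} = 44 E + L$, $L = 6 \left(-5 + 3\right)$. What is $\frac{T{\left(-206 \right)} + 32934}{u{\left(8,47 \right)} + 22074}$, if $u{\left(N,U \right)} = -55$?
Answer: $\frac{23858}{22019} \approx 1.0835$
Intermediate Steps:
$L = -12$ ($L = 6 \left(-2\right) = -12$)
$T{\left(E \right)} = -12 + 44 E$ ($T{\left(E \right)} = 44 E - 12 = -12 + 44 E$)
$\frac{T{\left(-206 \right)} + 32934}{u{\left(8,47 \right)} + 22074} = \frac{\left(-12 + 44 \left(-206\right)\right) + 32934}{-55 + 22074} = \frac{\left(-12 - 9064\right) + 32934}{22019} = \left(-9076 + 32934\right) \frac{1}{22019} = 23858 \cdot \frac{1}{22019} = \frac{23858}{22019}$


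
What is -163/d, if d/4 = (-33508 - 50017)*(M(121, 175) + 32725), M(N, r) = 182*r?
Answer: 163/21574507500 ≈ 7.5552e-9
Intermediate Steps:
d = -21574507500 (d = 4*((-33508 - 50017)*(182*175 + 32725)) = 4*(-83525*(31850 + 32725)) = 4*(-83525*64575) = 4*(-5393626875) = -21574507500)
-163/d = -163/(-21574507500) = -163*(-1/21574507500) = 163/21574507500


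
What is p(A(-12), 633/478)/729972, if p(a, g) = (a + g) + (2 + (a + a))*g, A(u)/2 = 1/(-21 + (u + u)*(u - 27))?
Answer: 1741073/319267853640 ≈ 5.4533e-6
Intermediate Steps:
A(u) = 2/(-21 + 2*u*(-27 + u)) (A(u) = 2/(-21 + (u + u)*(u - 27)) = 2/(-21 + (2*u)*(-27 + u)) = 2/(-21 + 2*u*(-27 + u)))
p(a, g) = a + g + g*(2 + 2*a) (p(a, g) = (a + g) + (2 + 2*a)*g = (a + g) + g*(2 + 2*a) = a + g + g*(2 + 2*a))
p(A(-12), 633/478)/729972 = (2/(-21 - 54*(-12) + 2*(-12)**2) + 3*(633/478) + 2*(2/(-21 - 54*(-12) + 2*(-12)**2))*(633/478))/729972 = (2/(-21 + 648 + 2*144) + 3*(633*(1/478)) + 2*(2/(-21 + 648 + 2*144))*(633*(1/478)))*(1/729972) = (2/(-21 + 648 + 288) + 3*(633/478) + 2*(2/(-21 + 648 + 288))*(633/478))*(1/729972) = (2/915 + 1899/478 + 2*(2/915)*(633/478))*(1/729972) = (2/915 + 1899/478 + 422/72895)*(1/729972) = (1741073/437370)*(1/729972) = 1741073/319267853640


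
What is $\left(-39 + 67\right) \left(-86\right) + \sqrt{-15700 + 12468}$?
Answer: $-2408 + 4 i \sqrt{202} \approx -2408.0 + 56.851 i$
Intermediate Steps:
$\left(-39 + 67\right) \left(-86\right) + \sqrt{-15700 + 12468} = 28 \left(-86\right) + \sqrt{-3232} = -2408 + 4 i \sqrt{202}$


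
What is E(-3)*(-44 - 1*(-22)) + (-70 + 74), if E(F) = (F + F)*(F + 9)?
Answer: 796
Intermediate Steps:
E(F) = 2*F*(9 + F) (E(F) = (2*F)*(9 + F) = 2*F*(9 + F))
E(-3)*(-44 - 1*(-22)) + (-70 + 74) = (2*(-3)*(9 - 3))*(-44 - 1*(-22)) + (-70 + 74) = (2*(-3)*6)*(-44 + 22) + 4 = -36*(-22) + 4 = 792 + 4 = 796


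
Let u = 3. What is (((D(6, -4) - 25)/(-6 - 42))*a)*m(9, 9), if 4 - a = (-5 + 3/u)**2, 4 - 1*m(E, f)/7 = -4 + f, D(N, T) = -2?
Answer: 189/4 ≈ 47.250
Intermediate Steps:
m(E, f) = 56 - 7*f (m(E, f) = 28 - 7*(-4 + f) = 28 + (28 - 7*f) = 56 - 7*f)
a = -12 (a = 4 - (-5 + 3/3)**2 = 4 - (-5 + 3*(1/3))**2 = 4 - (-5 + 1)**2 = 4 - 1*(-4)**2 = 4 - 1*16 = 4 - 16 = -12)
(((D(6, -4) - 25)/(-6 - 42))*a)*m(9, 9) = (((-2 - 25)/(-6 - 42))*(-12))*(56 - 7*9) = (-27/(-48)*(-12))*(56 - 63) = (-27*(-1/48)*(-12))*(-7) = ((9/16)*(-12))*(-7) = -27/4*(-7) = 189/4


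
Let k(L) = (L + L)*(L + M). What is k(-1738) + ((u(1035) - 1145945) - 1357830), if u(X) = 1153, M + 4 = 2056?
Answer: -3594086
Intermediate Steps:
M = 2052 (M = -4 + 2056 = 2052)
k(L) = 2*L*(2052 + L) (k(L) = (L + L)*(L + 2052) = (2*L)*(2052 + L) = 2*L*(2052 + L))
k(-1738) + ((u(1035) - 1145945) - 1357830) = 2*(-1738)*(2052 - 1738) + ((1153 - 1145945) - 1357830) = 2*(-1738)*314 + (-1144792 - 1357830) = -1091464 - 2502622 = -3594086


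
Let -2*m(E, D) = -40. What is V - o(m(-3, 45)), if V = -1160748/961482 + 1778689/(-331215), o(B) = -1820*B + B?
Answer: 27191034054257/747552255 ≈ 36373.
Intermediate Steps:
m(E, D) = 20 (m(E, D) = -1/2*(-40) = 20)
o(B) = -1819*B
V = -4916982643/747552255 (V = -1160748*1/961482 + 1778689*(-1/331215) = -193458/160247 - 1778689/331215 = -4916982643/747552255 ≈ -6.5774)
V - o(m(-3, 45)) = -4916982643/747552255 - (-1819)*20 = -4916982643/747552255 - 1*(-36380) = -4916982643/747552255 + 36380 = 27191034054257/747552255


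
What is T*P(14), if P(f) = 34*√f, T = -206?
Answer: -7004*√14 ≈ -26207.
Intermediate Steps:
T*P(14) = -7004*√14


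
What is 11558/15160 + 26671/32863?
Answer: 392081457/249101540 ≈ 1.5740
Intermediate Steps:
11558/15160 + 26671/32863 = 11558*(1/15160) + 26671*(1/32863) = 5779/7580 + 26671/32863 = 392081457/249101540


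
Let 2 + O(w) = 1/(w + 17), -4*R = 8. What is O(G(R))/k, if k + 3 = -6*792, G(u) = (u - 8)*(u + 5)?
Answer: 9/20605 ≈ 0.00043679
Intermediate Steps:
R = -2 (R = -¼*8 = -2)
G(u) = (-8 + u)*(5 + u)
k = -4755 (k = -3 - 6*792 = -3 - 4752 = -4755)
O(w) = -2 + 1/(17 + w) (O(w) = -2 + 1/(w + 17) = -2 + 1/(17 + w))
O(G(R))/k = ((-33 - 2*(-40 + (-2)² - 3*(-2)))/(17 + (-40 + (-2)² - 3*(-2))))/(-4755) = ((-33 - 2*(-40 + 4 + 6))/(17 + (-40 + 4 + 6)))*(-1/4755) = ((-33 - 2*(-30))/(17 - 30))*(-1/4755) = ((-33 + 60)/(-13))*(-1/4755) = -1/13*27*(-1/4755) = -27/13*(-1/4755) = 9/20605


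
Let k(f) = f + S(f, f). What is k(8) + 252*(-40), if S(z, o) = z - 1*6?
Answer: -10070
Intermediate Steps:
S(z, o) = -6 + z (S(z, o) = z - 6 = -6 + z)
k(f) = -6 + 2*f (k(f) = f + (-6 + f) = -6 + 2*f)
k(8) + 252*(-40) = (-6 + 2*8) + 252*(-40) = (-6 + 16) - 10080 = 10 - 10080 = -10070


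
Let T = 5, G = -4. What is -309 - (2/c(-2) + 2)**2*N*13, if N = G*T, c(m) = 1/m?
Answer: 731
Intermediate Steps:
N = -20 (N = -4*5 = -20)
-309 - (2/c(-2) + 2)**2*N*13 = -309 - (2/(1/(-2)) + 2)**2*(-20)*13 = -309 - (2/(-1/2) + 2)**2*(-20)*13 = -309 - (2*(-2) + 2)**2*(-20)*13 = -309 - (-4 + 2)**2*(-20)*13 = -309 - (-2)**2*(-20)*13 = -309 - 4*(-20)*13 = -309 - (-80)*13 = -309 - 1*(-1040) = -309 + 1040 = 731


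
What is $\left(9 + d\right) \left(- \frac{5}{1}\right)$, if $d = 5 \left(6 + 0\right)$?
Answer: $-195$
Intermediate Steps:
$d = 30$ ($d = 5 \cdot 6 = 30$)
$\left(9 + d\right) \left(- \frac{5}{1}\right) = \left(9 + 30\right) \left(- \frac{5}{1}\right) = 39 \left(\left(-5\right) 1\right) = 39 \left(-5\right) = -195$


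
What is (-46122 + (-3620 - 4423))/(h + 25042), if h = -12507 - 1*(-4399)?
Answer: -54165/16934 ≈ -3.1986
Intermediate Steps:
h = -8108 (h = -12507 + 4399 = -8108)
(-46122 + (-3620 - 4423))/(h + 25042) = (-46122 + (-3620 - 4423))/(-8108 + 25042) = (-46122 - 8043)/16934 = -54165*1/16934 = -54165/16934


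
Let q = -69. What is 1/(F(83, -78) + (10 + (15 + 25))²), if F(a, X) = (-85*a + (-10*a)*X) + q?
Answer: 1/60116 ≈ 1.6634e-5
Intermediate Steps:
F(a, X) = -69 - 85*a - 10*X*a (F(a, X) = (-85*a + (-10*a)*X) - 69 = (-85*a - 10*X*a) - 69 = -69 - 85*a - 10*X*a)
1/(F(83, -78) + (10 + (15 + 25))²) = 1/((-69 - 85*83 - 10*(-78)*83) + (10 + (15 + 25))²) = 1/((-69 - 7055 + 64740) + (10 + 40)²) = 1/(57616 + 50²) = 1/(57616 + 2500) = 1/60116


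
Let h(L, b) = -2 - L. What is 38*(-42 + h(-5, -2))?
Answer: -1482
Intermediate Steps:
38*(-42 + h(-5, -2)) = 38*(-42 + (-2 - 1*(-5))) = 38*(-42 + (-2 + 5)) = 38*(-42 + 3) = 38*(-39) = -1482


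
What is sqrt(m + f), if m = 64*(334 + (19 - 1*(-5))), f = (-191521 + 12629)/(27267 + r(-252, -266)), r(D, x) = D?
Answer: 2*sqrt(4179144776955)/27015 ≈ 151.35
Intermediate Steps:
f = -178892/27015 (f = (-191521 + 12629)/(27267 - 252) = -178892/27015 ≈ -6.6219)
m = 22912 (m = 64*(334 + (19 + 5)) = 64*(334 + 24) = 64*358 = 22912)
sqrt(m + f) = sqrt(22912 - 178892/27015) = sqrt(618788788/27015) = 2*sqrt(4179144776955)/27015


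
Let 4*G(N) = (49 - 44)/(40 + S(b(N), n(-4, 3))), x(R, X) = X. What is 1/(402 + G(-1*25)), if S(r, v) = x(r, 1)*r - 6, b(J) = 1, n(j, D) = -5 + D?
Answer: 28/11257 ≈ 0.0024873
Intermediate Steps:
S(r, v) = -6 + r (S(r, v) = 1*r - 6 = r - 6 = -6 + r)
G(N) = 1/28 (G(N) = ((49 - 44)/(40 + (-6 + 1)))/4 = (5/(40 - 5))/4 = (5/35)/4 = (5*(1/35))/4 = (¼)*(⅐) = 1/28)
1/(402 + G(-1*25)) = 1/(402 + 1/28) = 1/(11257/28) = 28/11257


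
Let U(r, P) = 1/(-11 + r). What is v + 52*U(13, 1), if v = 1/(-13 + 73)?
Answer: 1561/60 ≈ 26.017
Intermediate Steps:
v = 1/60 ≈ 0.016667
v + 52*U(13, 1) = 1/60 + 52/(-11 + 13) = 1/60 + 52/2 = 1/60 + 52*(1/2) = 1/60 + 26 = 1561/60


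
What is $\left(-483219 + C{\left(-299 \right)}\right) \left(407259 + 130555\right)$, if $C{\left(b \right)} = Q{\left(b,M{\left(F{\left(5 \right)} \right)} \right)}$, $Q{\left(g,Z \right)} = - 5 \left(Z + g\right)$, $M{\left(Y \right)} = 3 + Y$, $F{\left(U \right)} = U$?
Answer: $-259099423896$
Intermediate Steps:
$Q{\left(g,Z \right)} = - 5 Z - 5 g$
$C{\left(b \right)} = -40 - 5 b$ ($C{\left(b \right)} = - 5 \left(3 + 5\right) - 5 b = \left(-5\right) 8 - 5 b = -40 - 5 b$)
$\left(-483219 + C{\left(-299 \right)}\right) \left(407259 + 130555\right) = \left(-483219 - -1455\right) \left(407259 + 130555\right) = \left(-483219 + \left(-40 + 1495\right)\right) 537814 = \left(-483219 + 1455\right) 537814 = \left(-481764\right) 537814 = -259099423896$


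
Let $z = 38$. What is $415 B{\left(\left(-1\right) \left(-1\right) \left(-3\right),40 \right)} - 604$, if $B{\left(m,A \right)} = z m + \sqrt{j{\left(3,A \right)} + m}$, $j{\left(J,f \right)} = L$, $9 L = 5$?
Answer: $-47914 + \frac{415 i \sqrt{22}}{3} \approx -47914.0 + 648.84 i$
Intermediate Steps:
$L = \frac{5}{9}$ ($L = \frac{1}{9} \cdot 5 = \frac{5}{9} \approx 0.55556$)
$j{\left(J,f \right)} = \frac{5}{9}$
$B{\left(m,A \right)} = \sqrt{\frac{5}{9} + m} + 38 m$ ($B{\left(m,A \right)} = 38 m + \sqrt{\frac{5}{9} + m} = \sqrt{\frac{5}{9} + m} + 38 m$)
$415 B{\left(\left(-1\right) \left(-1\right) \left(-3\right),40 \right)} - 604 = 415 \left(38 \left(-1\right) \left(-1\right) \left(-3\right) + \frac{\sqrt{5 + 9 \left(-1\right) \left(-1\right) \left(-3\right)}}{3}\right) - 604 = 415 \left(38 \cdot 1 \left(-3\right) + \frac{\sqrt{5 + 9 \cdot 1 \left(-3\right)}}{3}\right) - 604 = 415 \left(38 \left(-3\right) + \frac{\sqrt{5 + 9 \left(-3\right)}}{3}\right) - 604 = 415 \left(-114 + \frac{\sqrt{5 - 27}}{3}\right) - 604 = 415 \left(-114 + \frac{\sqrt{-22}}{3}\right) - 604 = 415 \left(-114 + \frac{i \sqrt{22}}{3}\right) - 604 = \left(-47310 + \frac{415 i \sqrt{22}}{3}\right) - 604 = -47914 + \frac{415 i \sqrt{22}}{3}$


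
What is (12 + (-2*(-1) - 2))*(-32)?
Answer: -384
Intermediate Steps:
(12 + (-2*(-1) - 2))*(-32) = (12 + (2 - 2))*(-32) = (12 + 0)*(-32) = 12*(-32) = -384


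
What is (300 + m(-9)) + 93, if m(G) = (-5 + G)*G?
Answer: 519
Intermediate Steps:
m(G) = G*(-5 + G)
(300 + m(-9)) + 93 = (300 - 9*(-5 - 9)) + 93 = (300 - 9*(-14)) + 93 = (300 + 126) + 93 = 426 + 93 = 519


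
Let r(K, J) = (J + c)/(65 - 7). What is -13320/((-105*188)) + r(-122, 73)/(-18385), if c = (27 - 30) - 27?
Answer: 236711113/350822570 ≈ 0.67473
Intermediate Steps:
c = -30 (c = -3 - 27 = -30)
r(K, J) = -15/29 + J/58 (r(K, J) = (J - 30)/(65 - 7) = (-30 + J)/58 = (-30 + J)*(1/58) = -15/29 + J/58)
-13320/((-105*188)) + r(-122, 73)/(-18385) = -13320/((-105*188)) + (-15/29 + (1/58)*73)/(-18385) = -13320/(-19740) + (-15/29 + 73/58)*(-1/18385) = -13320*(-1/19740) + (43/58)*(-1/18385) = 222/329 - 43/1066330 = 236711113/350822570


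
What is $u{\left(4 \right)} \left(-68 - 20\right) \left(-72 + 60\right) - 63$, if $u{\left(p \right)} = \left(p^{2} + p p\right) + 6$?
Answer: $40065$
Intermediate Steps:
$u{\left(p \right)} = 6 + 2 p^{2}$ ($u{\left(p \right)} = \left(p^{2} + p^{2}\right) + 6 = 2 p^{2} + 6 = 6 + 2 p^{2}$)
$u{\left(4 \right)} \left(-68 - 20\right) \left(-72 + 60\right) - 63 = \left(6 + 2 \cdot 4^{2}\right) \left(-68 - 20\right) \left(-72 + 60\right) - 63 = \left(6 + 2 \cdot 16\right) \left(\left(-88\right) \left(-12\right)\right) - 63 = \left(6 + 32\right) 1056 - 63 = 38 \cdot 1056 - 63 = 40128 - 63 = 40065$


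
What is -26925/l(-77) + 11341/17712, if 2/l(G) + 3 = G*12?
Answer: 221041121941/17712 ≈ 1.2480e+7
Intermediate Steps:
l(G) = 2/(-3 + 12*G) (l(G) = 2/(-3 + G*12) = 2/(-3 + 12*G))
-26925/l(-77) + 11341/17712 = -26925/(2/(3*(-1 + 4*(-77)))) + 11341/17712 = -26925/(2/(3*(-1 - 308))) + 11341*(1/17712) = -26925/((⅔)/(-309)) + 11341/17712 = -26925/((⅔)*(-1/309)) + 11341/17712 = -26925/(-2/927) + 11341/17712 = -26925*(-927/2) + 11341/17712 = 24959475/2 + 11341/17712 = 221041121941/17712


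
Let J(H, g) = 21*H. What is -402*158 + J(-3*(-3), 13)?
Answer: -63327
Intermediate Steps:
-402*158 + J(-3*(-3), 13) = -402*158 + 21*(-3*(-3)) = -63516 + 21*9 = -63516 + 189 = -63327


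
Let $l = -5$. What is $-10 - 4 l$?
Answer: $10$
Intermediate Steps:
$-10 - 4 l = -10 - -20 = -10 + 20 = 10$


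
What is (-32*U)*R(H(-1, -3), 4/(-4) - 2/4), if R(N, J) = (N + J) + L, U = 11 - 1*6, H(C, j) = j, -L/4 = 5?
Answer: 3920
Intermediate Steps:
L = -20 (L = -4*5 = -20)
U = 5 (U = 11 - 6 = 5)
R(N, J) = -20 + J + N (R(N, J) = (N + J) - 20 = (J + N) - 20 = -20 + J + N)
(-32*U)*R(H(-1, -3), 4/(-4) - 2/4) = (-32*5)*(-20 + (4/(-4) - 2/4) - 3) = -160*(-20 + (4*(-¼) - 2*¼) - 3) = -160*(-20 + (-1 - ½) - 3) = -160*(-20 - 3/2 - 3) = -160*(-49/2) = 3920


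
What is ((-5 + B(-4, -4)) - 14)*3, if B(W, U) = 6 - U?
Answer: -27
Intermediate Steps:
((-5 + B(-4, -4)) - 14)*3 = ((-5 + (6 - 1*(-4))) - 14)*3 = ((-5 + (6 + 4)) - 14)*3 = ((-5 + 10) - 14)*3 = (5 - 14)*3 = -9*3 = -27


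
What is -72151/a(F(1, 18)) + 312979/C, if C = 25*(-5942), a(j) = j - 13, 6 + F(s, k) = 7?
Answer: 5357137651/891300 ≈ 6010.5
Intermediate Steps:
F(s, k) = 1 (F(s, k) = -6 + 7 = 1)
a(j) = -13 + j
C = -148550
-72151/a(F(1, 18)) + 312979/C = -72151/(-13 + 1) + 312979/(-148550) = -72151/(-12) + 312979*(-1/148550) = -72151*(-1/12) - 312979/148550 = 72151/12 - 312979/148550 = 5357137651/891300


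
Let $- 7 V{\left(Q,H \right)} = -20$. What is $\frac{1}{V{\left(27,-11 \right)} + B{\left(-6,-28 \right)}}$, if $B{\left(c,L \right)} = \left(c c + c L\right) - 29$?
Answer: $\frac{7}{1245} \approx 0.0056225$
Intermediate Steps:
$B{\left(c,L \right)} = -29 + c^{2} + L c$ ($B{\left(c,L \right)} = \left(c^{2} + L c\right) - 29 = -29 + c^{2} + L c$)
$V{\left(Q,H \right)} = \frac{20}{7}$ ($V{\left(Q,H \right)} = \left(- \frac{1}{7}\right) \left(-20\right) = \frac{20}{7}$)
$\frac{1}{V{\left(27,-11 \right)} + B{\left(-6,-28 \right)}} = \frac{1}{\frac{20}{7} - \left(-139 - 36\right)} = \frac{1}{\frac{20}{7} + \left(-29 + 36 + 168\right)} = \frac{1}{\frac{20}{7} + 175} = \frac{1}{\frac{1245}{7}} = \frac{7}{1245}$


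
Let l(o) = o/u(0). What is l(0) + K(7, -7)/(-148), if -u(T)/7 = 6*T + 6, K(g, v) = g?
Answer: -7/148 ≈ -0.047297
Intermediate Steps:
u(T) = -42 - 42*T (u(T) = -7*(6*T + 6) = -7*(6 + 6*T) = -42 - 42*T)
l(o) = -o/42 (l(o) = o/(-42 - 42*0) = o/(-42 + 0) = o/(-42) = o*(-1/42) = -o/42)
l(0) + K(7, -7)/(-148) = -1/42*0 + 7/(-148) = 0 - 1/148*7 = 0 - 7/148 = -7/148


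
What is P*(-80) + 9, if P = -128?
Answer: 10249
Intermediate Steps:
P*(-80) + 9 = -128*(-80) + 9 = 10240 + 9 = 10249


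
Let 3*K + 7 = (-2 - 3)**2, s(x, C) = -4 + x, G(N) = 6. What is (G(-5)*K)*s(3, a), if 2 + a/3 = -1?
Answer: -36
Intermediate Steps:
a = -9 (a = -6 + 3*(-1) = -6 - 3 = -9)
K = 6 (K = -7/3 + (-2 - 3)**2/3 = -7/3 + (1/3)*(-5)**2 = -7/3 + (1/3)*25 = -7/3 + 25/3 = 6)
(G(-5)*K)*s(3, a) = (6*6)*(-4 + 3) = 36*(-1) = -36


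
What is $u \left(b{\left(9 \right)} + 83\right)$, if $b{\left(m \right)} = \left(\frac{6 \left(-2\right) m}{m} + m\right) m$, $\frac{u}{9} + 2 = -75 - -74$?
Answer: $-1512$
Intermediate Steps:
$u = -27$ ($u = -18 + 9 \left(-75 - -74\right) = -18 + 9 \left(-75 + 74\right) = -18 + 9 \left(-1\right) = -18 - 9 = -27$)
$b{\left(m \right)} = m \left(-12 + m\right)$ ($b{\left(m \right)} = \left(\frac{\left(-12\right) m}{m} + m\right) m = \left(-12 + m\right) m = m \left(-12 + m\right)$)
$u \left(b{\left(9 \right)} + 83\right) = - 27 \left(9 \left(-12 + 9\right) + 83\right) = - 27 \left(9 \left(-3\right) + 83\right) = - 27 \left(-27 + 83\right) = \left(-27\right) 56 = -1512$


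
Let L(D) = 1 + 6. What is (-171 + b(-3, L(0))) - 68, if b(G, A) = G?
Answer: -242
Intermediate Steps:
L(D) = 7
(-171 + b(-3, L(0))) - 68 = (-171 - 3) - 68 = -174 - 68 = -242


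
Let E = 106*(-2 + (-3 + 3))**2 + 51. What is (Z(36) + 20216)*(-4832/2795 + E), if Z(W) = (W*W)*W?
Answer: 6804447192/215 ≈ 3.1649e+7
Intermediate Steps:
Z(W) = W**3 (Z(W) = W**2*W = W**3)
E = 475 (E = 106*(-2 + 0)**2 + 51 = 106*(-2)**2 + 51 = 106*4 + 51 = 424 + 51 = 475)
(Z(36) + 20216)*(-4832/2795 + E) = (36**3 + 20216)*(-4832/2795 + 475) = (46656 + 20216)*(-4832*1/2795 + 475) = 66872*(-4832/2795 + 475) = 66872*(1322793/2795) = 6804447192/215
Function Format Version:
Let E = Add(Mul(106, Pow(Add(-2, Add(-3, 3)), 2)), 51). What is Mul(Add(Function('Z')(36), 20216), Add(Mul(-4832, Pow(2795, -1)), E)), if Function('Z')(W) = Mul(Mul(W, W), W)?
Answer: Rational(6804447192, 215) ≈ 3.1649e+7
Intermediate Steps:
Function('Z')(W) = Pow(W, 3) (Function('Z')(W) = Mul(Pow(W, 2), W) = Pow(W, 3))
E = 475 (E = Add(Mul(106, Pow(Add(-2, 0), 2)), 51) = Add(Mul(106, Pow(-2, 2)), 51) = Add(Mul(106, 4), 51) = Add(424, 51) = 475)
Mul(Add(Function('Z')(36), 20216), Add(Mul(-4832, Pow(2795, -1)), E)) = Mul(Add(Pow(36, 3), 20216), Add(Mul(-4832, Pow(2795, -1)), 475)) = Mul(Add(46656, 20216), Add(Mul(-4832, Rational(1, 2795)), 475)) = Mul(66872, Add(Rational(-4832, 2795), 475)) = Mul(66872, Rational(1322793, 2795)) = Rational(6804447192, 215)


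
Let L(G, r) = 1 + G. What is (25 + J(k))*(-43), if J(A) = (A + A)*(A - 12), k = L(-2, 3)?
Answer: -2193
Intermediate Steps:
k = -1 (k = 1 - 2 = -1)
J(A) = 2*A*(-12 + A) (J(A) = (2*A)*(-12 + A) = 2*A*(-12 + A))
(25 + J(k))*(-43) = (25 + 2*(-1)*(-12 - 1))*(-43) = (25 + 2*(-1)*(-13))*(-43) = (25 + 26)*(-43) = 51*(-43) = -2193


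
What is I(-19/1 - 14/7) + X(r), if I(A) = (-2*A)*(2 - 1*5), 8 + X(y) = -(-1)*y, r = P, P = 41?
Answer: -93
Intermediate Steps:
r = 41
X(y) = -8 + y (X(y) = -8 - (-1)*y = -8 + y)
I(A) = 6*A (I(A) = (-2*A)*(2 - 5) = -2*A*(-3) = 6*A)
I(-19/1 - 14/7) + X(r) = 6*(-19/1 - 14/7) + (-8 + 41) = 6*(-19*1 - 14*⅐) + 33 = 6*(-19 - 2) + 33 = 6*(-21) + 33 = -126 + 33 = -93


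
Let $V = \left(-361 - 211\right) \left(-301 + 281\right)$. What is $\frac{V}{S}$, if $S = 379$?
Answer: $\frac{11440}{379} \approx 30.185$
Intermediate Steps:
$V = 11440$ ($V = \left(-572\right) \left(-20\right) = 11440$)
$\frac{V}{S} = \frac{11440}{379}$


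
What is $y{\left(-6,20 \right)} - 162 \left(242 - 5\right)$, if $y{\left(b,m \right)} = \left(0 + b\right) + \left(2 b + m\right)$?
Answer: $-38392$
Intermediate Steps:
$y{\left(b,m \right)} = m + 3 b$ ($y{\left(b,m \right)} = b + \left(m + 2 b\right) = m + 3 b$)
$y{\left(-6,20 \right)} - 162 \left(242 - 5\right) = \left(20 + 3 \left(-6\right)\right) - 162 \left(242 - 5\right) = \left(20 - 18\right) - 162 \left(242 - 5\right) = 2 - 38394 = -38392$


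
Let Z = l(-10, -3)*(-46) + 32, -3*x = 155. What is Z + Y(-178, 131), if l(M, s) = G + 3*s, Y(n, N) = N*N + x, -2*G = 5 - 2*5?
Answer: 52321/3 ≈ 17440.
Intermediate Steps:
x = -155/3 (x = -⅓*155 = -155/3 ≈ -51.667)
G = 5/2 (G = -(5 - 2*5)/2 = -(5 - 10)/2 = -½*(-5) = 5/2 ≈ 2.5000)
Y(n, N) = -155/3 + N² (Y(n, N) = N*N - 155/3 = N² - 155/3 = -155/3 + N²)
l(M, s) = 5/2 + 3*s
Z = 331 (Z = (5/2 + 3*(-3))*(-46) + 32 = (5/2 - 9)*(-46) + 32 = -13/2*(-46) + 32 = 299 + 32 = 331)
Z + Y(-178, 131) = 331 + (-155/3 + 131²) = 331 + (-155/3 + 17161) = 331 + 51328/3 = 52321/3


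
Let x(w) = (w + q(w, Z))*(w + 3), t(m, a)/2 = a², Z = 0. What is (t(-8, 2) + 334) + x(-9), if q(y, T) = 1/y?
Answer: 1190/3 ≈ 396.67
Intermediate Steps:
t(m, a) = 2*a²
x(w) = (3 + w)*(w + 1/w) (x(w) = (w + 1/w)*(w + 3) = (w + 1/w)*(3 + w) = (3 + w)*(w + 1/w))
(t(-8, 2) + 334) + x(-9) = (2*2² + 334) + (1 + (-9)² + 3*(-9) + 3/(-9)) = (2*4 + 334) + (1 + 81 - 27 + 3*(-⅑)) = (8 + 334) + (1 + 81 - 27 - ⅓) = 342 + 164/3 = 1190/3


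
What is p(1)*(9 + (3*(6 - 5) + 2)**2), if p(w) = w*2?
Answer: 68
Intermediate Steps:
p(w) = 2*w
p(1)*(9 + (3*(6 - 5) + 2)**2) = (2*1)*(9 + (3*(6 - 5) + 2)**2) = 2*(9 + (3*1 + 2)**2) = 2*(9 + (3 + 2)**2) = 2*(9 + 5**2) = 2*(9 + 25) = 2*34 = 68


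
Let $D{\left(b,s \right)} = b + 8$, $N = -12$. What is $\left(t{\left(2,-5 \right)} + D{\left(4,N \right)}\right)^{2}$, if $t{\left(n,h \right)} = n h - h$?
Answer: $49$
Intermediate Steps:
$D{\left(b,s \right)} = 8 + b$
$t{\left(n,h \right)} = - h + h n$ ($t{\left(n,h \right)} = h n - h = - h + h n$)
$\left(t{\left(2,-5 \right)} + D{\left(4,N \right)}\right)^{2} = \left(- 5 \left(-1 + 2\right) + \left(8 + 4\right)\right)^{2} = \left(\left(-5\right) 1 + 12\right)^{2} = \left(-5 + 12\right)^{2} = 7^{2} = 49$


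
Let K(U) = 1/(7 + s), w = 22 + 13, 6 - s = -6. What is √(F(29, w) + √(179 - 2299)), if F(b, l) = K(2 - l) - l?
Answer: √(-12616 + 722*I*√530)/19 ≈ 3.3806 + 6.81*I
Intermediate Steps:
s = 12 (s = 6 - 1*(-6) = 6 + 6 = 12)
w = 35
K(U) = 1/19 (K(U) = 1/(7 + 12) = 1/19)
F(b, l) = 1/19 - l
√(F(29, w) + √(179 - 2299)) = √((1/19 - 1*35) + √(179 - 2299)) = √((1/19 - 35) + √(-2120)) = √(-664/19 + 2*I*√530)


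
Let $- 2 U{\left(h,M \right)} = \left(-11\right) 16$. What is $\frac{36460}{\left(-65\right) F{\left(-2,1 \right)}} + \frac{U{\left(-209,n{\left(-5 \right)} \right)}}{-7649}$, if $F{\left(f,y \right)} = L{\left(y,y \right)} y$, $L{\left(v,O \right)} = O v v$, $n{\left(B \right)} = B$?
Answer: $- \frac{55777652}{99437} \approx -560.93$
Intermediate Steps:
$L{\left(v,O \right)} = O v^{2}$
$U{\left(h,M \right)} = 88$ ($U{\left(h,M \right)} = - \frac{\left(-11\right) 16}{2} = \left(- \frac{1}{2}\right) \left(-176\right) = 88$)
$F{\left(f,y \right)} = y^{4}$ ($F{\left(f,y \right)} = y y^{2} y = y^{3} y = y^{4}$)
$\frac{36460}{\left(-65\right) F{\left(-2,1 \right)}} + \frac{U{\left(-209,n{\left(-5 \right)} \right)}}{-7649} = \frac{36460}{\left(-65\right) 1^{4}} + \frac{88}{-7649} = \frac{36460}{\left(-65\right) 1} + 88 \left(- \frac{1}{7649}\right) = \frac{36460}{-65} - \frac{88}{7649} = 36460 \left(- \frac{1}{65}\right) - \frac{88}{7649} = - \frac{7292}{13} - \frac{88}{7649} = - \frac{55777652}{99437}$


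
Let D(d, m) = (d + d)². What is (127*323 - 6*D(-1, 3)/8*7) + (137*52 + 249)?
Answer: 48373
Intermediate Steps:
D(d, m) = 4*d² (D(d, m) = (2*d)² = 4*d²)
(127*323 - 6*D(-1, 3)/8*7) + (137*52 + 249) = (127*323 - 6*4*(-1)²/8*7) + (137*52 + 249) = (41021 - 6*4*1/8*7) + (7124 + 249) = (41021 - 24/8*7) + 7373 = (41021 - 6*½*7) + 7373 = (41021 - 3*7) + 7373 = (41021 - 21) + 7373 = 41000 + 7373 = 48373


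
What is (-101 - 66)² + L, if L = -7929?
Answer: 19960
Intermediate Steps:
(-101 - 66)² + L = (-101 - 66)² - 7929 = (-167)² - 7929 = 27889 - 7929 = 19960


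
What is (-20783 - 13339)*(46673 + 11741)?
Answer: -1993202508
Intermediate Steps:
(-20783 - 13339)*(46673 + 11741) = -34122*58414 = -1993202508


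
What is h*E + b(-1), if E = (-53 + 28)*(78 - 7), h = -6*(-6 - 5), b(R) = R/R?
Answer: -117149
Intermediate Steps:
b(R) = 1
h = 66 (h = -6*(-11) = 66)
E = -1775 (E = -25*71 = -1775)
h*E + b(-1) = 66*(-1775) + 1 = -117150 + 1 = -117149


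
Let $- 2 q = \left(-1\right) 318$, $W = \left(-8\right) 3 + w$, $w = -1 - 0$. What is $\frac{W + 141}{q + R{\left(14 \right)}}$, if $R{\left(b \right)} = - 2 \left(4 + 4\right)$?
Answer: $\frac{116}{143} \approx 0.81119$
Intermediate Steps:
$R{\left(b \right)} = -16$ ($R{\left(b \right)} = \left(-2\right) 8 = -16$)
$w = -1$ ($w = -1 + 0 = -1$)
$W = -25$ ($W = \left(-8\right) 3 - 1 = -24 - 1 = -25$)
$q = 159$ ($q = - \frac{\left(-1\right) 318}{2} = \left(- \frac{1}{2}\right) \left(-318\right) = 159$)
$\frac{W + 141}{q + R{\left(14 \right)}} = \frac{-25 + 141}{159 - 16} = \frac{116}{143}$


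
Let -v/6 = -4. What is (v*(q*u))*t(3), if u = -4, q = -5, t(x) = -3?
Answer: -1440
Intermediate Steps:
v = 24 (v = -6*(-4) = 24)
(v*(q*u))*t(3) = (24*(-5*(-4)))*(-3) = (24*20)*(-3) = 480*(-3) = -1440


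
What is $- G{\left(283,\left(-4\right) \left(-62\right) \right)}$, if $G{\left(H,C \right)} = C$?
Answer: $-248$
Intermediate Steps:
$- G{\left(283,\left(-4\right) \left(-62\right) \right)} = - \left(-4\right) \left(-62\right) = \left(-1\right) 248 = -248$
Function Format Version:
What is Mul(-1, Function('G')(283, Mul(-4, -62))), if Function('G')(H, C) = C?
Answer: -248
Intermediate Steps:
Mul(-1, Function('G')(283, Mul(-4, -62))) = Mul(-1, Mul(-4, -62)) = Mul(-1, 248) = -248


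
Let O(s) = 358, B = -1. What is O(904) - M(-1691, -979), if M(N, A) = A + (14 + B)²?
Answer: 1168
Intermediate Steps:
M(N, A) = 169 + A (M(N, A) = A + (14 - 1)² = A + 13² = A + 169 = 169 + A)
O(904) - M(-1691, -979) = 358 - (169 - 979) = 358 - 1*(-810) = 358 + 810 = 1168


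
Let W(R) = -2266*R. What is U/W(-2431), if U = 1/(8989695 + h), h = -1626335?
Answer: 1/40562143610560 ≈ 2.4654e-14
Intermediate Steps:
U = 1/7363360 (U = 1/(8989695 - 1626335) = 1/7363360 ≈ 1.3581e-7)
U/W(-2431) = 1/(7363360*((-2266*(-2431)))) = (1/7363360)/5508646 = (1/7363360)*(1/5508646) = 1/40562143610560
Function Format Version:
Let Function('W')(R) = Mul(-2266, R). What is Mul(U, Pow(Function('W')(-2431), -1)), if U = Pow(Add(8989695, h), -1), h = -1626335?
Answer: Rational(1, 40562143610560) ≈ 2.4654e-14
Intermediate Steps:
U = Rational(1, 7363360) (U = Pow(Add(8989695, -1626335), -1) = Pow(7363360, -1) = Rational(1, 7363360) ≈ 1.3581e-7)
Mul(U, Pow(Function('W')(-2431), -1)) = Mul(Rational(1, 7363360), Pow(Mul(-2266, -2431), -1)) = Mul(Rational(1, 7363360), Pow(5508646, -1)) = Mul(Rational(1, 7363360), Rational(1, 5508646)) = Rational(1, 40562143610560)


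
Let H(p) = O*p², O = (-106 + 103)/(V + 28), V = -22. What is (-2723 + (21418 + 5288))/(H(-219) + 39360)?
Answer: 47966/30759 ≈ 1.5594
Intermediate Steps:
O = -½ (O = (-106 + 103)/(-22 + 28) = -3/6 = -3*⅙ = -½ ≈ -0.50000)
H(p) = -p²/2
(-2723 + (21418 + 5288))/(H(-219) + 39360) = (-2723 + (21418 + 5288))/(-½*(-219)² + 39360) = (-2723 + 26706)/(-½*47961 + 39360) = 23983/(-47961/2 + 39360) = 23983/(30759/2) = 23983*(2/30759) = 47966/30759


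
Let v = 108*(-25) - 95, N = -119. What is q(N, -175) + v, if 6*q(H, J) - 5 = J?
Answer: -8470/3 ≈ -2823.3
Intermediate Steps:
q(H, J) = ⅚ + J/6
v = -2795 (v = -2700 - 95 = -2795)
q(N, -175) + v = (⅚ + (⅙)*(-175)) - 2795 = (⅚ - 175/6) - 2795 = -85/3 - 2795 = -8470/3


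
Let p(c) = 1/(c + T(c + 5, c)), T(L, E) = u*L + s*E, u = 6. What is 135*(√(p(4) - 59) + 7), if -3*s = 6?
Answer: 945 + 27*I*√5898/2 ≈ 945.0 + 1036.8*I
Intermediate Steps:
s = -2 (s = -⅓*6 = -2)
T(L, E) = -2*E + 6*L (T(L, E) = 6*L - 2*E = -2*E + 6*L)
p(c) = 1/(30 + 5*c) (p(c) = 1/(c + (-2*c + 6*(c + 5))) = 1/(c + (-2*c + 6*(5 + c))) = 1/(c + (-2*c + (30 + 6*c))) = 1/(c + (30 + 4*c)) = 1/(30 + 5*c))
135*(√(p(4) - 59) + 7) = 135*(√(1/(5*(6 + 4)) - 59) + 7) = 135*(√((⅕)/10 - 59) + 7) = 135*(√((⅕)*(⅒) - 59) + 7) = 135*(√(1/50 - 59) + 7) = 135*(√(-2949/50) + 7) = 135*(I*√5898/10 + 7) = 135*(7 + I*√5898/10) = 945 + 27*I*√5898/2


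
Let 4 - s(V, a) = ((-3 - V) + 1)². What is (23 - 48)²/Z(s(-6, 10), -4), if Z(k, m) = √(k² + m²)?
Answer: 125*√10/8 ≈ 49.411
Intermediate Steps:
s(V, a) = 4 - (-2 - V)² (s(V, a) = 4 - ((-3 - V) + 1)² = 4 - (-2 - V)²)
(23 - 48)²/Z(s(-6, 10), -4) = (23 - 48)²/(√((4 - (2 - 6)²)² + (-4)²)) = (-25)²/(√((4 - 1*(-4)²)² + 16)) = 625/(√((4 - 1*16)² + 16)) = 625/(√((4 - 16)² + 16)) = 625/(√((-12)² + 16)) = 625/(√(144 + 16)) = 625/(√160) = 625/((4*√10)) = 625*(√10/40) = 125*√10/8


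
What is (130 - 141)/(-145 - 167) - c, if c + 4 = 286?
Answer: -87973/312 ≈ -281.96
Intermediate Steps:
c = 282 (c = -4 + 286 = 282)
(130 - 141)/(-145 - 167) - c = (130 - 141)/(-145 - 167) - 1*282 = -11/(-312) - 282 = -11*(-1/312) - 282 = 11/312 - 282 = -87973/312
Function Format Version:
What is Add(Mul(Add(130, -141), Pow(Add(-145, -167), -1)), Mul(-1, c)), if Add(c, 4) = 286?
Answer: Rational(-87973, 312) ≈ -281.96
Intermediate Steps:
c = 282 (c = Add(-4, 286) = 282)
Add(Mul(Add(130, -141), Pow(Add(-145, -167), -1)), Mul(-1, c)) = Add(Mul(Add(130, -141), Pow(Add(-145, -167), -1)), Mul(-1, 282)) = Add(Mul(-11, Pow(-312, -1)), -282) = Add(Mul(-11, Rational(-1, 312)), -282) = Add(Rational(11, 312), -282) = Rational(-87973, 312)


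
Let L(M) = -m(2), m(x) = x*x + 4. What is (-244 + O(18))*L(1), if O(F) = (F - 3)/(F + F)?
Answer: 5846/3 ≈ 1948.7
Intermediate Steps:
m(x) = 4 + x² (m(x) = x² + 4 = 4 + x²)
O(F) = (-3 + F)/(2*F) (O(F) = (-3 + F)/((2*F)) = (-3 + F)*(1/(2*F)) = (-3 + F)/(2*F))
L(M) = -8 (L(M) = -(4 + 2²) = -(4 + 4) = -1*8 = -8)
(-244 + O(18))*L(1) = (-244 + (½)*(-3 + 18)/18)*(-8) = (-244 + (½)*(1/18)*15)*(-8) = (-244 + 5/12)*(-8) = -2923/12*(-8) = 5846/3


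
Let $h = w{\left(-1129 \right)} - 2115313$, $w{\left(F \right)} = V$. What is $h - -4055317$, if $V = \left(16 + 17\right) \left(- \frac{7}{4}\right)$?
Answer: $\frac{7759785}{4} \approx 1.9399 \cdot 10^{6}$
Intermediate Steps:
$V = - \frac{231}{4}$ ($V = 33 \left(\left(-7\right) \frac{1}{4}\right) = 33 \left(- \frac{7}{4}\right) = - \frac{231}{4} \approx -57.75$)
$w{\left(F \right)} = - \frac{231}{4}$
$h = - \frac{8461483}{4}$ ($h = - \frac{231}{4} - 2115313 = - \frac{8461483}{4} \approx -2.1154 \cdot 10^{6}$)
$h - -4055317 = - \frac{8461483}{4} - -4055317 = - \frac{8461483}{4} + 4055317 = \frac{7759785}{4}$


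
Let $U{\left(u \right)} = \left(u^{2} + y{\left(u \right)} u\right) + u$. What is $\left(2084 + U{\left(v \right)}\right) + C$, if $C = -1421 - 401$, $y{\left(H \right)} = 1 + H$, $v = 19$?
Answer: $1022$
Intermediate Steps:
$C = -1822$
$U{\left(u \right)} = u + u^{2} + u \left(1 + u\right)$ ($U{\left(u \right)} = \left(u^{2} + \left(1 + u\right) u\right) + u = \left(u^{2} + u \left(1 + u\right)\right) + u = u + u^{2} + u \left(1 + u\right)$)
$\left(2084 + U{\left(v \right)}\right) + C = \left(2084 + 2 \cdot 19 \left(1 + 19\right)\right) - 1822 = \left(2084 + 2 \cdot 19 \cdot 20\right) - 1822 = \left(2084 + 760\right) - 1822 = 2844 - 1822 = 1022$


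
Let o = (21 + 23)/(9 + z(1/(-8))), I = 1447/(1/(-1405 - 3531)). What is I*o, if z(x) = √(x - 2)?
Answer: -22627097856/665 + 628530496*I*√34/665 ≈ -3.4026e+7 + 5.5112e+6*I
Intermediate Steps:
z(x) = √(-2 + x)
I = -7142392 (I = 1447/(1/(-4936)) = 1447/(-1/4936) = 1447*(-4936) = -7142392)
o = 44/(9 + I*√34/4) (o = (21 + 23)/(9 + √(-2 + 1/(-8))) = 44/(9 + √(-2 - ⅛)) = 44/(9 + √(-17/8)) = 44/(9 + I*√34/4) ≈ 4.7639 - 0.77162*I)
I*o = -7142392*(3168/665 - 88*I*√34/665) = -22627097856/665 + 628530496*I*√34/665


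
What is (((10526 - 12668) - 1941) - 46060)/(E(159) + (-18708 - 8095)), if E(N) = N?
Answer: 50143/26644 ≈ 1.8820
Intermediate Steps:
(((10526 - 12668) - 1941) - 46060)/(E(159) + (-18708 - 8095)) = (((10526 - 12668) - 1941) - 46060)/(159 + (-18708 - 8095)) = ((-2142 - 1941) - 46060)/(159 - 26803) = (-4083 - 46060)/(-26644) = -50143*(-1/26644) = 50143/26644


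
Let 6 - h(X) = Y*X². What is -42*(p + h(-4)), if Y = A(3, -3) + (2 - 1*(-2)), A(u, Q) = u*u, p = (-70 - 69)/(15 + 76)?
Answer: 111126/13 ≈ 8548.2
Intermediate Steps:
p = -139/91 ≈ -1.5275
A(u, Q) = u²
Y = 13 (Y = 3² + (2 - 1*(-2)) = 9 + (2 + 2) = 9 + 4 = 13)
h(X) = 6 - 13*X²
-42*(p + h(-4)) = -42*(-139/91 + (6 - 13*(-4)²)) = -42*(-139/91 + (6 - 13*16)) = -42*(-139/91 + (6 - 208)) = -42*(-139/91 - 202) = -42*(-18521/91) = 111126/13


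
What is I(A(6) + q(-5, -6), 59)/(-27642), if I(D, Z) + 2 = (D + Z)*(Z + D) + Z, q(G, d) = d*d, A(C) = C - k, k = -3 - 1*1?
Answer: -1847/4607 ≈ -0.40091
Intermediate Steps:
k = -4 (k = -3 - 1 = -4)
A(C) = 4 + C (A(C) = C - 1*(-4) = C + 4 = 4 + C)
q(G, d) = d**2
I(D, Z) = -2 + Z + (D + Z)**2 (I(D, Z) = -2 + ((D + Z)*(Z + D) + Z) = -2 + ((D + Z)*(D + Z) + Z) = -2 + ((D + Z)**2 + Z) = -2 + (Z + (D + Z)**2) = -2 + Z + (D + Z)**2)
I(A(6) + q(-5, -6), 59)/(-27642) = (-2 + 59 + (((4 + 6) + (-6)**2) + 59)**2)/(-27642) = (-2 + 59 + ((10 + 36) + 59)**2)*(-1/27642) = (-2 + 59 + (46 + 59)**2)*(-1/27642) = (-2 + 59 + 105**2)*(-1/27642) = (-2 + 59 + 11025)*(-1/27642) = 11082*(-1/27642) = -1847/4607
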